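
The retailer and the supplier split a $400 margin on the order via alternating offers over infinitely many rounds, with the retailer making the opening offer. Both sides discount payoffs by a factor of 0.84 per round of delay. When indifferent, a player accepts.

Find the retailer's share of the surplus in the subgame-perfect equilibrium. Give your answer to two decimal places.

217.39

Let x be the retailer's share when the retailer proposes and y be the supplier's share when the supplier proposes.
The supplier accepts iff offered ≥ 0.84·y, so x = 400 − 0.84y. Symmetrically y = 400 − 0.84x.
Substituting: x = 400 − 0.84(400 − 0.84x), giving x(1 − 0.84·0.84) = 400(1 − 0.84).
So x = 400 × 0.16 / 0.2944 ≈ 217.3913, and the supplier receives 400 − x ≈ 182.6087.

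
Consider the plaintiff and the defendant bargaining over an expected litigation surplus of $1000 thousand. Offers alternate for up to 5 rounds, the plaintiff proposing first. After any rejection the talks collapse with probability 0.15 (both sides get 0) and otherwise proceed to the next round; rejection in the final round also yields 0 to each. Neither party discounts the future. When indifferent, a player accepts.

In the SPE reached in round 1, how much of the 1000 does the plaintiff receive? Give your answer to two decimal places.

Round 5 (the plaintiff proposes): the defendant will accept anything ≥ 0, so the plaintiff offers 0 and keeps 1000.
Round 4 (the defendant proposes): rejecting gives the plaintiff an expected 0.85 × 1000 = 850, so the defendant offers 850, keeping 150.
Round 3 (the plaintiff proposes): rejecting gives the defendant an expected 0.85 × 150 = 127.5. The plaintiff offers 127.5 and keeps 1000 − 127.5 = 872.5.
Round 2 (the defendant proposes): rejecting gives the plaintiff an expected 0.85 × 872.5 = 741.625; the defendant offers that and keeps 258.375.
Round 1 (the plaintiff proposes): rejecting gives the defendant an expected 0.85 × 258.375 = 219.61875, so the plaintiff offers 219.61875, keeping 780.38125.

780.38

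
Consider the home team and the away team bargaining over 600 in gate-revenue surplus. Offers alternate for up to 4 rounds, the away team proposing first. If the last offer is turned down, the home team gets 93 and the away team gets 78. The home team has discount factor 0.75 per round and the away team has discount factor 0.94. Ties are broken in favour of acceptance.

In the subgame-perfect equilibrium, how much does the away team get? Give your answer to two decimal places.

296.99

Round 4 (the home team proposes): the away team gets 78 if talks fail, so the home team offers 78 and keeps 522.
Round 3 (the away team proposes): the home team can get 522 next round, worth 0.75 × 522 = 391.5 now. The away team offers 391.5 and keeps 600 − 391.5 = 208.5.
Round 2 (the home team proposes): the away team can get 208.5 next round, worth 0.94 × 208.5 = 195.99 now. The home team offers 195.99 and keeps 600 − 195.99 = 404.01.
Round 1 (the away team proposes): the home team can get 404.01 next round, worth 0.75 × 404.01 = 303.0075 now; the away team offers that and keeps 296.9925.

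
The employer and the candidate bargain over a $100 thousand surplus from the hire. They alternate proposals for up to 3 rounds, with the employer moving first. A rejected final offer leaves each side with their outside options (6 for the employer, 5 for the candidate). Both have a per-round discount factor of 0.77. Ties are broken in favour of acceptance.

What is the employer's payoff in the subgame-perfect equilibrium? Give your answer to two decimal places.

Round 3 (the employer proposes): the candidate gets 5 if talks fail, so the employer offers 5 and keeps 95.
Round 2 (the candidate proposes): the employer can get 95 next round, worth 0.77 × 95 = 73.15 now, so the candidate offers 73.15, keeping 26.85.
Round 1 (the employer proposes): the candidate can get 26.85 next round, worth 0.77 × 26.85 = 20.6745 now, so the employer offers 20.6745, keeping 79.3255.

79.33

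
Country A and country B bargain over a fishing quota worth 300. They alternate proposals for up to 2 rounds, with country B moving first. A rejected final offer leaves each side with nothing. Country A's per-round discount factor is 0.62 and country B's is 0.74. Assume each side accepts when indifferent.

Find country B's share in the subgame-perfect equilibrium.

Round 2 (country A proposes): rejection yields 0 for country B; country A offers 0 and keeps 300.
Round 1 (country B proposes): country A can get 300 next round, worth 0.62 × 300 = 186 now. Country B offers 186 and keeps 300 − 186 = 114.

114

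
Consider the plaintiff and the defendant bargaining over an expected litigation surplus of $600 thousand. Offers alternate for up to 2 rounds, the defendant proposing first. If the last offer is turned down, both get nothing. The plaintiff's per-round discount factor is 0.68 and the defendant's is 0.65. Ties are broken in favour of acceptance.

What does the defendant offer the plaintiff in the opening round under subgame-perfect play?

408

By backward induction:
Round 2 (the plaintiff proposes): rejection yields 0 for the defendant; the plaintiff offers 0 and keeps 600.
Round 1 (the defendant proposes): the plaintiff can get 600 next round, worth 0.68 × 600 = 408 now; the defendant offers that and keeps 192.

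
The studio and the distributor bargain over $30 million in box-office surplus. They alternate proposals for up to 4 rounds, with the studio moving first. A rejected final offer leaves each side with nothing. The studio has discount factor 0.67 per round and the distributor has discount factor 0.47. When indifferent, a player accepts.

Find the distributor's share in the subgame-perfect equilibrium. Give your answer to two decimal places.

Round 4 (the distributor proposes): rejection yields 0 for the studio; the distributor offers 0 and keeps 30.
Round 3 (the studio proposes): the distributor can get 30 next round, worth 0.47 × 30 = 14.1 now. The studio offers 14.1 and keeps 30 − 14.1 = 15.9.
Round 2 (the distributor proposes): the studio can get 15.9 next round, worth 0.67 × 15.9 = 10.653 now; the distributor offers that and keeps 19.347.
Round 1 (the studio proposes): the distributor can get 19.347 next round, worth 0.47 × 19.347 = 9.09309 now, so the studio offers 9.09309, keeping 20.90691.

9.09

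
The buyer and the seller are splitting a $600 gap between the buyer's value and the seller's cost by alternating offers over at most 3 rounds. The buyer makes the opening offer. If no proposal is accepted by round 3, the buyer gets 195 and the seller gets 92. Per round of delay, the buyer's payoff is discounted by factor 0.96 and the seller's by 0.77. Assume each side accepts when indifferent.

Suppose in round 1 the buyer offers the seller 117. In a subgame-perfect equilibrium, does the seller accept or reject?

Accept

Work out the seller's continuation value if the offer is rejected.
Round 3 (the buyer proposes): the seller gets 92 if talks fail, so the buyer offers 92 and keeps 508.
Round 2 (the seller proposes): the buyer can get 508 next round, worth 0.96 × 508 = 487.68 now; the seller offers that and keeps 112.32.
So by rejecting in round 1, the seller gets 112.32 next round, worth 0.77 × 112.32 = 86.4864 now.
Offer 117 ≥ 86.4864, so the seller accepts.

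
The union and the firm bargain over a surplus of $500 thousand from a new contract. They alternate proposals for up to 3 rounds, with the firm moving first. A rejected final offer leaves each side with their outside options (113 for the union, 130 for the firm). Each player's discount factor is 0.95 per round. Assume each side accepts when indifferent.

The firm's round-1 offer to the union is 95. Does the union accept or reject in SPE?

Round 3 (the firm proposes): the union gets 113 if talks fail, so the firm offers 113 and keeps 387.
Round 2 (the union proposes): the firm can get 387 next round, worth 0.95 × 387 = 367.65 now. The union offers 367.65 and keeps 500 − 367.65 = 132.35.
So by rejecting in round 1, the union gets 132.35 next round, worth 0.95 × 132.35 = 125.7325 now.
Offer 95 < 125.7325, so the union rejects.

Reject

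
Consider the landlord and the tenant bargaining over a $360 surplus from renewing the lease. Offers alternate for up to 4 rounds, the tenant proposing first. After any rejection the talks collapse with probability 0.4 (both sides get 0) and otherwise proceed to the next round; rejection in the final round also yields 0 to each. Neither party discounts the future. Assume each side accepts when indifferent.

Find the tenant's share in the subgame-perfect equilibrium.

Round 4 (the landlord proposes): rejection yields 0 for the tenant; the landlord offers 0 and keeps 360.
Round 3 (the tenant proposes): rejecting gives the landlord an expected 0.6 × 360 = 216. The tenant offers 216 and keeps 360 − 216 = 144.
Round 2 (the landlord proposes): rejecting gives the tenant an expected 0.6 × 144 = 86.4; the landlord offers that and keeps 273.6.
Round 1 (the tenant proposes): rejecting gives the landlord an expected 0.6 × 273.6 = 164.16; the tenant offers that and keeps 195.84.

195.84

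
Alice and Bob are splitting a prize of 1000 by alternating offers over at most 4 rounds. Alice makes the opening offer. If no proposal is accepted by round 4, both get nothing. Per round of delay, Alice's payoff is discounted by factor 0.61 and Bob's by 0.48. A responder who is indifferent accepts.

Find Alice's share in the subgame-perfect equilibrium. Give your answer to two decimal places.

Round 4 (Bob proposes): rejection yields 0 for Alice; Bob offers 0 and keeps 1000.
Round 3 (Alice proposes): Bob can get 1000 next round, worth 0.48 × 1000 = 480 now. Alice offers 480 and keeps 1000 − 480 = 520.
Round 2 (Bob proposes): Alice can get 520 next round, worth 0.61 × 520 = 317.2 now; Bob offers that and keeps 682.8.
Round 1 (Alice proposes): Bob can get 682.8 next round, worth 0.48 × 682.8 = 327.744 now. Alice offers 327.744 and keeps 1000 − 327.744 = 672.256.

672.26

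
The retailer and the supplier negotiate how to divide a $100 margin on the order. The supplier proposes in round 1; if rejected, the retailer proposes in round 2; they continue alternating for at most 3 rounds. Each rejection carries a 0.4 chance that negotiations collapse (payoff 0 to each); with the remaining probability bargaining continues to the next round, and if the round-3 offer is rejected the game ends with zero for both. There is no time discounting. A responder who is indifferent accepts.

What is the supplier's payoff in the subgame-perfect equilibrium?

Round 3 (the supplier proposes): rejection yields 0 for the retailer; the supplier offers 0 and keeps 100.
Round 2 (the retailer proposes): rejecting gives the supplier an expected 0.6 × 100 = 60, so the retailer offers 60, keeping 40.
Round 1 (the supplier proposes): rejecting gives the retailer an expected 0.6 × 40 = 24; the supplier offers that and keeps 76.

76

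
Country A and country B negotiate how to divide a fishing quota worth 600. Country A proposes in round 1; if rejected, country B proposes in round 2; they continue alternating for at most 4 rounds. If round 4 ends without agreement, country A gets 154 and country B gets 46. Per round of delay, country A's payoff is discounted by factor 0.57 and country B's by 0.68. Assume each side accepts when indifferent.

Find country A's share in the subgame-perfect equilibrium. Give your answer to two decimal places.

Round 4 (country B proposes): country A gets 154 if talks fail, so country B offers 154 and keeps 446.
Round 3 (country A proposes): country B can get 446 next round, worth 0.68 × 446 = 303.28 now. Country A offers 303.28 and keeps 600 − 303.28 = 296.72.
Round 2 (country B proposes): country A can get 296.72 next round, worth 0.57 × 296.72 = 169.1304 now, so country B offers 169.1304, keeping 430.8696.
Round 1 (country A proposes): country B can get 430.8696 next round, worth 0.68 × 430.8696 = 292.991328 now. Country A offers 292.991328 and keeps 600 − 292.991328 = 307.008672.

307.01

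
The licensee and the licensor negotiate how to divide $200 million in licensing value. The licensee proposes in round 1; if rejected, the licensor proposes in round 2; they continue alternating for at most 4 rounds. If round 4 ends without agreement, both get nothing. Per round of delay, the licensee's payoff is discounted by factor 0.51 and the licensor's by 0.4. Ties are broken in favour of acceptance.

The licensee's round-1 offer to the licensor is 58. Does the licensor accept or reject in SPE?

Accept

Round 4 (the licensor proposes): the licensee will accept anything ≥ 0, so the licensor offers 0 and keeps 200.
Round 3 (the licensee proposes): the licensor can get 200 next round, worth 0.4 × 200 = 80 now; the licensee offers that and keeps 120.
Round 2 (the licensor proposes): the licensee can get 120 next round, worth 0.51 × 120 = 61.2 now, so the licensor offers 61.2, keeping 138.8.
So by rejecting in round 1, the licensor gets 138.8 next round, worth 0.4 × 138.8 = 55.52 now.
Offer 58 ≥ 55.52, so the licensor accepts.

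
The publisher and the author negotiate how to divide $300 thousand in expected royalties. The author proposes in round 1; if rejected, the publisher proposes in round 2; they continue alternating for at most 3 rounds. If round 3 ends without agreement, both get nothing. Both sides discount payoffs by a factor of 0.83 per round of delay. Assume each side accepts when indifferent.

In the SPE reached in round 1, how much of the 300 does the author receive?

257.67

Round 3 (the author proposes): rejection yields 0 for the publisher; the author offers 0 and keeps 300.
Round 2 (the publisher proposes): the author can get 300 next round, worth 0.83 × 300 = 249 now; the publisher offers that and keeps 51.
Round 1 (the author proposes): the publisher can get 51 next round, worth 0.83 × 51 = 42.33 now; the author offers that and keeps 257.67.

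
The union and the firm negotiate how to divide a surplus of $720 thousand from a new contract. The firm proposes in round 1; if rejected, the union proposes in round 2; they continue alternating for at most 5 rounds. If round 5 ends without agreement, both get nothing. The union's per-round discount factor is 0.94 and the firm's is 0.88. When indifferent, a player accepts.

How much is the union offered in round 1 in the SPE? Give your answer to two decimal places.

148.40

Round 5 (the firm proposes): rejection yields 0 for the union; the firm offers 0 and keeps 720.
Round 4 (the union proposes): the firm can get 720 next round, worth 0.88 × 720 = 633.6 now, so the union offers 633.6, keeping 86.4.
Round 3 (the firm proposes): the union can get 86.4 next round, worth 0.94 × 86.4 = 81.216 now. The firm offers 81.216 and keeps 720 − 81.216 = 638.784.
Round 2 (the union proposes): the firm can get 638.784 next round, worth 0.88 × 638.784 = 562.12992 now; the union offers that and keeps 157.87008.
Round 1 (the firm proposes): the union can get 157.87008 next round, worth 0.94 × 157.87008 = 148.3978752 now; the firm offers that and keeps 571.6021248.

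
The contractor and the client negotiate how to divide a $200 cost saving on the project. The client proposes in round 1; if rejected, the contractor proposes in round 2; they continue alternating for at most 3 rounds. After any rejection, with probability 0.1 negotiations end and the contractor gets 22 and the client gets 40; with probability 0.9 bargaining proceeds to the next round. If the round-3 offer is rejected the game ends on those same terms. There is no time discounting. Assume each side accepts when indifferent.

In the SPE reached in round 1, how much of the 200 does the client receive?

165.58

Round 3 (the client proposes): the contractor gets 22 if talks fail, so the client offers 22 and keeps 178.
Round 2 (the contractor proposes): rejecting gives the client an expected 0.9 × 178 + 0.1 × 40 = 164.2; the contractor offers that and keeps 35.8.
Round 1 (the client proposes): rejecting gives the contractor an expected 0.9 × 35.8 + 0.1 × 22 = 34.42, so the client offers 34.42, keeping 165.58.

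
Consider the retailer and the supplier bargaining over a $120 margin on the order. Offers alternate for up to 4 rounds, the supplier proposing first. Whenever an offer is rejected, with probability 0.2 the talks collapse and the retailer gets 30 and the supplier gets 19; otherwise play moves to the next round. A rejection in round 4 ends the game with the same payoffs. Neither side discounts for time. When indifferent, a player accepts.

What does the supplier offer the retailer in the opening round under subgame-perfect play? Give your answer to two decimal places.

Round 4 (the retailer proposes): the supplier gets 19 if talks fail, so the retailer offers 19 and keeps 101.
Round 3 (the supplier proposes): rejecting gives the retailer an expected 0.8 × 101 + 0.2 × 30 = 86.8. The supplier offers 86.8 and keeps 120 − 86.8 = 33.2.
Round 2 (the retailer proposes): rejecting gives the supplier an expected 0.8 × 33.2 + 0.2 × 19 = 30.36. The retailer offers 30.36 and keeps 120 − 30.36 = 89.64.
Round 1 (the supplier proposes): rejecting gives the retailer an expected 0.8 × 89.64 + 0.2 × 30 = 77.712. The supplier offers 77.712 and keeps 120 − 77.712 = 42.288.

77.71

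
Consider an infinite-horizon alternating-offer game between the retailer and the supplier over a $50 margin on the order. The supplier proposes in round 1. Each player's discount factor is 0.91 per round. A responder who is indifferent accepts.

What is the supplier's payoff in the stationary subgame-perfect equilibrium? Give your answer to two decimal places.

In a stationary SPE each proposer offers the other exactly their discounted continuation value.
If the supplier keeps x when proposing and the retailer keeps y when proposing, then x = 50 − 0.91y and y = 50 − 0.91x.
Solving: x = 50(1 − 0.91) / (1 − 0.91·0.91) = 4.5 / 0.1719 ≈ 26.1780.
The retailer gets 50 − 26.1780 ≈ 23.8220.

26.18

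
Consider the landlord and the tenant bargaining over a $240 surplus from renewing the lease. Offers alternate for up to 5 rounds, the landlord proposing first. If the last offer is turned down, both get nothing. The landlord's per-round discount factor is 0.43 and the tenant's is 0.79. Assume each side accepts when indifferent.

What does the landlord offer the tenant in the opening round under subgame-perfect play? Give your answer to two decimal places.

Work backward from the last round.
Round 5 (the landlord proposes): rejection yields 0 for the tenant; the landlord offers 0 and keeps 240.
Round 4 (the tenant proposes): the landlord can get 240 next round, worth 0.43 × 240 = 103.2 now, so the tenant offers 103.2, keeping 136.8.
Round 3 (the landlord proposes): the tenant can get 136.8 next round, worth 0.79 × 136.8 = 108.072 now; the landlord offers that and keeps 131.928.
Round 2 (the tenant proposes): the landlord can get 131.928 next round, worth 0.43 × 131.928 = 56.72904 now. The tenant offers 56.72904 and keeps 240 − 56.72904 = 183.27096.
Round 1 (the landlord proposes): the tenant can get 183.27096 next round, worth 0.79 × 183.27096 = 144.7840584 now; the landlord offers that and keeps 95.2159416.

144.78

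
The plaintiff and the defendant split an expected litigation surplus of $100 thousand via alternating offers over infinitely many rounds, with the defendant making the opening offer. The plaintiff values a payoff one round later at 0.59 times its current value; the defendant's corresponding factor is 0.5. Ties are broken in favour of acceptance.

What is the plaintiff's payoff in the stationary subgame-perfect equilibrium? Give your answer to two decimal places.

41.84

When the defendant proposes, the plaintiff accepts any offer worth at least 0.59 times what the plaintiff would get by proposing next round; and vice versa.
This gives x = 100 − 0.59y and y = 100 − 0.5x, where x and y are each side's share when it proposes.
Hence (1 − 0.59·0.5)x = 100(1 − 0.59), i.e. 0.705·x = 41.
x ≈ 58.1560; the plaintiff's share is 100 − x ≈ 41.8440.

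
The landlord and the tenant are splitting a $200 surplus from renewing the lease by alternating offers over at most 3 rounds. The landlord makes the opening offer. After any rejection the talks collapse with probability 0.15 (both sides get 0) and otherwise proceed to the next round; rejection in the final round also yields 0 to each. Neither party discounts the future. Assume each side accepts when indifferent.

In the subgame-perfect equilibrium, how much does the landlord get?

By backward induction:
Round 3 (the landlord proposes): rejection yields 0 for the tenant; the landlord offers 0 and keeps 200.
Round 2 (the tenant proposes): rejecting gives the landlord an expected 0.85 × 200 = 170, so the tenant offers 170, keeping 30.
Round 1 (the landlord proposes): rejecting gives the tenant an expected 0.85 × 30 = 25.5, so the landlord offers 25.5, keeping 174.5.

174.5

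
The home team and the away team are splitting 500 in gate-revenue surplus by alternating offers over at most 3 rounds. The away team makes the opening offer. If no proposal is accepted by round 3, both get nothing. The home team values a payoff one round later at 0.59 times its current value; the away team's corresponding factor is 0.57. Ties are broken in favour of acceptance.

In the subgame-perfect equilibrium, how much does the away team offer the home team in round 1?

Round 3 (the away team proposes): rejection yields 0 for the home team; the away team offers 0 and keeps 500.
Round 2 (the home team proposes): the away team can get 500 next round, worth 0.57 × 500 = 285 now; the home team offers that and keeps 215.
Round 1 (the away team proposes): the home team can get 215 next round, worth 0.59 × 215 = 126.85 now, so the away team offers 126.85, keeping 373.15.

126.85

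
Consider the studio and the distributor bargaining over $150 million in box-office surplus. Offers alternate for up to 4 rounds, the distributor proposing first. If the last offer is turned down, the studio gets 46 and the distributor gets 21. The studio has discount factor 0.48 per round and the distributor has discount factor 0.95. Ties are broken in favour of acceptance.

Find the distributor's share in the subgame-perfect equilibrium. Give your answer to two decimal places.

Round 4 (the studio proposes): the distributor gets 21 if talks fail, so the studio offers 21 and keeps 129.
Round 3 (the distributor proposes): the studio can get 129 next round, worth 0.48 × 129 = 61.92 now, so the distributor offers 61.92, keeping 88.08.
Round 2 (the studio proposes): the distributor can get 88.08 next round, worth 0.95 × 88.08 = 83.676 now, so the studio offers 83.676, keeping 66.324.
Round 1 (the distributor proposes): the studio can get 66.324 next round, worth 0.48 × 66.324 = 31.83552 now; the distributor offers that and keeps 118.16448.

118.16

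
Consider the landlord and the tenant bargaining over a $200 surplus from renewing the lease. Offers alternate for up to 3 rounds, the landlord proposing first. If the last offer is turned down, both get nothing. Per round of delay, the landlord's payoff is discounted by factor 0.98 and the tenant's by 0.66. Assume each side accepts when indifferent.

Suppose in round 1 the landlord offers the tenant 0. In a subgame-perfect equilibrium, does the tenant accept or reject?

Reject

Round 3 (the landlord proposes): the tenant will accept anything ≥ 0, so the landlord offers 0 and keeps 200.
Round 2 (the tenant proposes): the landlord can get 200 next round, worth 0.98 × 200 = 196 now. The tenant offers 196 and keeps 200 − 196 = 4.
So by rejecting in round 1, the tenant gets 4 next round, worth 0.66 × 4 = 2.64 now.
Offer 0 < 2.64, so the tenant rejects.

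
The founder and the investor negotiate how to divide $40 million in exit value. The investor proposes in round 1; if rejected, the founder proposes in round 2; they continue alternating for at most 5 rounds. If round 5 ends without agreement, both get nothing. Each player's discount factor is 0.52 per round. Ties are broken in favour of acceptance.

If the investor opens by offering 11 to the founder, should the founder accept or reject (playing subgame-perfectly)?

Round 5 (the investor proposes): the founder will accept anything ≥ 0, so the investor offers 0 and keeps 40.
Round 4 (the founder proposes): the investor can get 40 next round, worth 0.52 × 40 = 20.8 now; the founder offers that and keeps 19.2.
Round 3 (the investor proposes): the founder can get 19.2 next round, worth 0.52 × 19.2 = 9.984 now; the investor offers that and keeps 30.016.
Round 2 (the founder proposes): the investor can get 30.016 next round, worth 0.52 × 30.016 = 15.60832 now. The founder offers 15.60832 and keeps 40 − 15.60832 = 24.39168.
So by rejecting in round 1, the founder gets 24.39168 next round, worth 0.52 × 24.39168 = 12.6836736 now.
Offer 11 < 12.6836736, so the founder rejects.

Reject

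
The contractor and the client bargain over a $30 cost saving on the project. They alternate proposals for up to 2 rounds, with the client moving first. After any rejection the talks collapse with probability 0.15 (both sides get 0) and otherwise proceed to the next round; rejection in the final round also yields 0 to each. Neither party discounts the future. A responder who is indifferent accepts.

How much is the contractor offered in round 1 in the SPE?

25.5

By backward induction:
Round 2 (the contractor proposes): rejection yields 0 for the client; the contractor offers 0 and keeps 30.
Round 1 (the client proposes): rejecting gives the contractor an expected 0.85 × 30 = 25.5, so the client offers 25.5, keeping 4.5.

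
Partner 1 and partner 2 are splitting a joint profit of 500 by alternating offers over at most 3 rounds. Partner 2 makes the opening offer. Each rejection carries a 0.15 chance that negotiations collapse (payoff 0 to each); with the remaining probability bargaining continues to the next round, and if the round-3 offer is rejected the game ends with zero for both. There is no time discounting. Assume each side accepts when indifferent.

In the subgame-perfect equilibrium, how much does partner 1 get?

63.75

Round 3 (partner 2 proposes): partner 1 will accept anything ≥ 0, so partner 2 offers 0 and keeps 500.
Round 2 (partner 1 proposes): rejecting gives partner 2 an expected 0.85 × 500 = 425; partner 1 offers that and keeps 75.
Round 1 (partner 2 proposes): rejecting gives partner 1 an expected 0.85 × 75 = 63.75; partner 2 offers that and keeps 436.25.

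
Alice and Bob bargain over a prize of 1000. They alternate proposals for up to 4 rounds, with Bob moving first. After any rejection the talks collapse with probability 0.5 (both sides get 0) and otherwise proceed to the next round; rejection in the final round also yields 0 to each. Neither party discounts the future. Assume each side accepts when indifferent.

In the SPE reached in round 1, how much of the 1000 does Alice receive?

375

Round 4 (Alice proposes): Bob will accept anything ≥ 0, so Alice offers 0 and keeps 1000.
Round 3 (Bob proposes): rejecting gives Alice an expected 0.5 × 1000 = 500, so Bob offers 500, keeping 500.
Round 2 (Alice proposes): rejecting gives Bob an expected 0.5 × 500 = 250, so Alice offers 250, keeping 750.
Round 1 (Bob proposes): rejecting gives Alice an expected 0.5 × 750 = 375. Bob offers 375 and keeps 1000 − 375 = 625.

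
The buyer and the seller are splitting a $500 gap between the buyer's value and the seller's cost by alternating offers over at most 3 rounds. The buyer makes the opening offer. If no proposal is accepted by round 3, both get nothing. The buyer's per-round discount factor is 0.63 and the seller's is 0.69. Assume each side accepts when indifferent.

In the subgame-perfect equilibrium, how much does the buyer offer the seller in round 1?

Work backward from the last round.
Round 3 (the buyer proposes): the seller will accept anything ≥ 0, so the buyer offers 0 and keeps 500.
Round 2 (the seller proposes): the buyer can get 500 next round, worth 0.63 × 500 = 315 now, so the seller offers 315, keeping 185.
Round 1 (the buyer proposes): the seller can get 185 next round, worth 0.69 × 185 = 127.65 now. The buyer offers 127.65 and keeps 500 − 127.65 = 372.35.

127.65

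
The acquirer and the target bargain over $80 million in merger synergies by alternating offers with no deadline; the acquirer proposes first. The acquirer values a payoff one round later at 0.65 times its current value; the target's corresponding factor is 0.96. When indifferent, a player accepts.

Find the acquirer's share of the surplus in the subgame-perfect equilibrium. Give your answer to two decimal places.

8.51

In a stationary SPE each proposer offers the other exactly their discounted continuation value.
If the acquirer keeps x when proposing and the target keeps y when proposing, then x = 80 − 0.96y and y = 80 − 0.65x.
Solving: x = 80(1 − 0.96) / (1 − 0.65·0.96) = 3.2 / 0.376 ≈ 8.5106.
The target gets 80 − 8.5106 ≈ 71.4894.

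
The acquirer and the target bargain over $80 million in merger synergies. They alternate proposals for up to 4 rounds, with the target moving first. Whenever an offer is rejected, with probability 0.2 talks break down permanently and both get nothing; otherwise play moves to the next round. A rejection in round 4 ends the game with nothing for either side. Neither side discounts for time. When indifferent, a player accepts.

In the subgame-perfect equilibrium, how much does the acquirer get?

53.76

Round 4 (the acquirer proposes): rejection yields 0 for the target; the acquirer offers 0 and keeps 80.
Round 3 (the target proposes): rejecting gives the acquirer an expected 0.8 × 80 = 64. The target offers 64 and keeps 80 − 64 = 16.
Round 2 (the acquirer proposes): rejecting gives the target an expected 0.8 × 16 = 12.8, so the acquirer offers 12.8, keeping 67.2.
Round 1 (the target proposes): rejecting gives the acquirer an expected 0.8 × 67.2 = 53.76, so the target offers 53.76, keeping 26.24.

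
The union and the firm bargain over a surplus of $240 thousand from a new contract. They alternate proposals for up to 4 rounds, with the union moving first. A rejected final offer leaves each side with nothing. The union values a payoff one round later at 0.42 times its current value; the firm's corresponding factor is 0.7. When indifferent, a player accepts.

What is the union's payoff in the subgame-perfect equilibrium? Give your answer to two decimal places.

93.17

Round 4 (the firm proposes): the union will accept anything ≥ 0, so the firm offers 0 and keeps 240.
Round 3 (the union proposes): the firm can get 240 next round, worth 0.7 × 240 = 168 now. The union offers 168 and keeps 240 − 168 = 72.
Round 2 (the firm proposes): the union can get 72 next round, worth 0.42 × 72 = 30.24 now; the firm offers that and keeps 209.76.
Round 1 (the union proposes): the firm can get 209.76 next round, worth 0.7 × 209.76 = 146.832 now; the union offers that and keeps 93.168.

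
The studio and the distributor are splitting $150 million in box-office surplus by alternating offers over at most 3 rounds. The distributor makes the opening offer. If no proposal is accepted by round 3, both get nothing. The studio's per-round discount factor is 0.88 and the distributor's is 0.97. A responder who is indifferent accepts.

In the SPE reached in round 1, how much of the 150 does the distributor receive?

Round 3 (the distributor proposes): the studio will accept anything ≥ 0, so the distributor offers 0 and keeps 150.
Round 2 (the studio proposes): the distributor can get 150 next round, worth 0.97 × 150 = 145.5 now. The studio offers 145.5 and keeps 150 − 145.5 = 4.5.
Round 1 (the distributor proposes): the studio can get 4.5 next round, worth 0.88 × 4.5 = 3.96 now. The distributor offers 3.96 and keeps 150 − 3.96 = 146.04.

146.04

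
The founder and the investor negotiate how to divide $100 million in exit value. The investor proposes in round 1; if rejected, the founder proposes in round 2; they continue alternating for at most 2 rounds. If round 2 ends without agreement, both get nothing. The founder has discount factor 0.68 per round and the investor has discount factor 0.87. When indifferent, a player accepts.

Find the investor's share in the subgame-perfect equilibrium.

By backward induction:
Round 2 (the founder proposes): rejection yields 0 for the investor; the founder offers 0 and keeps 100.
Round 1 (the investor proposes): the founder can get 100 next round, worth 0.68 × 100 = 68 now. The investor offers 68 and keeps 100 − 68 = 32.

32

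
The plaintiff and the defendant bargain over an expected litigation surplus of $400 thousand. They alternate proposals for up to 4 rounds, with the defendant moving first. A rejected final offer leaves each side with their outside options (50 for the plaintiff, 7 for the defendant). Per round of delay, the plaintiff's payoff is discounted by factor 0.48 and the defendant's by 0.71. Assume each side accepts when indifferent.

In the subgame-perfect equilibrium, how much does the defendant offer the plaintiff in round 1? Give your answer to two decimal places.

Round 4 (the plaintiff proposes): the defendant gets 7 if talks fail, so the plaintiff offers 7 and keeps 393.
Round 3 (the defendant proposes): the plaintiff can get 393 next round, worth 0.48 × 393 = 188.64 now, so the defendant offers 188.64, keeping 211.36.
Round 2 (the plaintiff proposes): the defendant can get 211.36 next round, worth 0.71 × 211.36 = 150.0656 now; the plaintiff offers that and keeps 249.9344.
Round 1 (the defendant proposes): the plaintiff can get 249.9344 next round, worth 0.48 × 249.9344 = 119.968512 now, so the defendant offers 119.968512, keeping 280.031488.

119.97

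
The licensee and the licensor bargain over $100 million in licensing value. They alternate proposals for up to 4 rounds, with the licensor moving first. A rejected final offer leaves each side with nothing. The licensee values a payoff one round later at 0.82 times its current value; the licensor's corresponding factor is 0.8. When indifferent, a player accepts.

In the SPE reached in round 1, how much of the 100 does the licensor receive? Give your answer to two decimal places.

29.81

Round 4 (the licensee proposes): the licensor will accept anything ≥ 0, so the licensee offers 0 and keeps 100.
Round 3 (the licensor proposes): the licensee can get 100 next round, worth 0.82 × 100 = 82 now; the licensor offers that and keeps 18.
Round 2 (the licensee proposes): the licensor can get 18 next round, worth 0.8 × 18 = 14.4 now, so the licensee offers 14.4, keeping 85.6.
Round 1 (the licensor proposes): the licensee can get 85.6 next round, worth 0.82 × 85.6 = 70.192 now; the licensor offers that and keeps 29.808.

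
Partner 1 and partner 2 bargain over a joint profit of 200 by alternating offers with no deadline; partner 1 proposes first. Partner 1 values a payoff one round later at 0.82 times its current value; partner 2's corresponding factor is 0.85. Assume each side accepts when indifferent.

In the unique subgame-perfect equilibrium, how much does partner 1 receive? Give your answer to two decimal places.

99.01

Let x be partner 1's share when partner 1 proposes and y be partner 2's share when partner 2 proposes.
Partner 2 accepts iff offered ≥ 0.85·y, so x = 200 − 0.85y. Symmetrically y = 200 − 0.82x.
Substituting: x = 200 − 0.85(200 − 0.82x), giving x(1 − 0.82·0.85) = 200(1 − 0.85).
So x = 200 × 0.15 / 0.303 ≈ 99.0099, and partner 2 receives 200 − x ≈ 100.9901.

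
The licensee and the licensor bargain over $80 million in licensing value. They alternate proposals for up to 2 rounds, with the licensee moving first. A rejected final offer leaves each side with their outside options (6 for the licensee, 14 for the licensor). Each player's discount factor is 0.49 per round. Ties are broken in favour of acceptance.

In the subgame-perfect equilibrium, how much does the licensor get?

Round 2 (the licensor proposes): the licensee gets 6 if talks fail, so the licensor offers 6 and keeps 74.
Round 1 (the licensee proposes): the licensor can get 74 next round, worth 0.49 × 74 = 36.26 now, so the licensee offers 36.26, keeping 43.74.

36.26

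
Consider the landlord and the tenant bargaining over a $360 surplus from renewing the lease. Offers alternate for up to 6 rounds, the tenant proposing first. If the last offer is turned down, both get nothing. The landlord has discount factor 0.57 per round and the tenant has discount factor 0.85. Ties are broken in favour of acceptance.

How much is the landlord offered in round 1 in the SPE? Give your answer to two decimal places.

93.86

Round 6 (the landlord proposes): the tenant will accept anything ≥ 0, so the landlord offers 0 and keeps 360.
Round 5 (the tenant proposes): the landlord can get 360 next round, worth 0.57 × 360 = 205.2 now. The tenant offers 205.2 and keeps 360 − 205.2 = 154.8.
Round 4 (the landlord proposes): the tenant can get 154.8 next round, worth 0.85 × 154.8 = 131.58 now. The landlord offers 131.58 and keeps 360 − 131.58 = 228.42.
Round 3 (the tenant proposes): the landlord can get 228.42 next round, worth 0.57 × 228.42 = 130.1994 now; the tenant offers that and keeps 229.8006.
Round 2 (the landlord proposes): the tenant can get 229.8006 next round, worth 0.85 × 229.8006 = 195.33051 now. The landlord offers 195.33051 and keeps 360 − 195.33051 = 164.66949.
Round 1 (the tenant proposes): the landlord can get 164.66949 next round, worth 0.57 × 164.66949 = 93.8616093 now, so the tenant offers 93.8616093, keeping 266.1383907.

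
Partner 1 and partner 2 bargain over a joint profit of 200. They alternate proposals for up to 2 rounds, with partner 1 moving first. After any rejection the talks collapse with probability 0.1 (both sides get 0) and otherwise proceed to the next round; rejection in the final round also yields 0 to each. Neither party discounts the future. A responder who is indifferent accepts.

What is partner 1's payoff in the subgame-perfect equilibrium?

20

By backward induction:
Round 2 (partner 2 proposes): rejection yields 0 for partner 1; partner 2 offers 0 and keeps 200.
Round 1 (partner 1 proposes): rejecting gives partner 2 an expected 0.9 × 200 = 180; partner 1 offers that and keeps 20.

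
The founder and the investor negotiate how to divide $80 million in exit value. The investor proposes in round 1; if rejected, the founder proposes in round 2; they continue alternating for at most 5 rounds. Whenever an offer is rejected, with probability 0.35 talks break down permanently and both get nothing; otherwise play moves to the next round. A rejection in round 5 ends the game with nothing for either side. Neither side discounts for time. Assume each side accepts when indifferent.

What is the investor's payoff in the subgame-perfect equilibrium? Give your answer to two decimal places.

Round 5 (the investor proposes): rejection yields 0 for the founder; the investor offers 0 and keeps 80.
Round 4 (the founder proposes): rejecting gives the investor an expected 0.65 × 80 = 52; the founder offers that and keeps 28.
Round 3 (the investor proposes): rejecting gives the founder an expected 0.65 × 28 = 18.2, so the investor offers 18.2, keeping 61.8.
Round 2 (the founder proposes): rejecting gives the investor an expected 0.65 × 61.8 = 40.17; the founder offers that and keeps 39.83.
Round 1 (the investor proposes): rejecting gives the founder an expected 0.65 × 39.83 = 25.8895, so the investor offers 25.8895, keeping 54.1105.

54.11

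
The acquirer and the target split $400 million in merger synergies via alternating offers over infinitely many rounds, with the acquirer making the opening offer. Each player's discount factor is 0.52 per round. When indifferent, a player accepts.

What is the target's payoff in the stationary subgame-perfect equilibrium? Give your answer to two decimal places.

136.84

Let x be the acquirer's share when the acquirer proposes and y be the target's share when the target proposes.
The target accepts iff offered ≥ 0.52·y, so x = 400 − 0.52y. Symmetrically y = 400 − 0.52x.
Substituting: x = 400 − 0.52(400 − 0.52x), giving x(1 − 0.52·0.52) = 400(1 − 0.52).
So x = 400 × 0.48 / 0.7296 ≈ 263.1579, and the target receives 400 − x ≈ 136.8421.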